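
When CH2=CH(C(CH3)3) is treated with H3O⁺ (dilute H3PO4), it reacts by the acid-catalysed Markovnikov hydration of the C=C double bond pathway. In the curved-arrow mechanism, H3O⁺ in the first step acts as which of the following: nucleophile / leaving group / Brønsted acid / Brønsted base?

Brønsted acid

Step 1: The π electrons of the C=C bond attack a proton of H3O⁺; Markovnikov addition places the new C–H on the less-substituted alkene carbon, so the positive charge ends up on the more-substituted carbon — a secondary carbocation. H2O is released.
H3O⁺ in the first step donates a proton in a proton-transfer step — a Brønsted acid.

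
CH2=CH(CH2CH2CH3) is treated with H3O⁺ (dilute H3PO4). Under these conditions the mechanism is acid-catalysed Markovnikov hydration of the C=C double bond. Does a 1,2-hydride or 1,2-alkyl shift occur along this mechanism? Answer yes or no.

no

The first-formed carbocation is secondary.
No single 1,2-shift to an adjacent carbon would produce a more-substituted cation than the one already present, so no rearrangement occurs.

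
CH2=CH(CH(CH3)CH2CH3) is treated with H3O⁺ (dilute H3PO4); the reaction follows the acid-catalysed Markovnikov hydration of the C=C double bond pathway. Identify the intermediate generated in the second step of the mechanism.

tertiary carbocation

Step 1: Electrophilic addition begins with the π(C=C) electrons forming a bond to the proton of H3O⁺. Following Markovnikov's rule, the resulting cation is secondary. H2O is released.
Step 2: A 1,2-hydride shift from the adjacent sec-butyl carbon moves the positive charge from the secondary centre to an adjacent carbon, generating a more stable tertiary carbocation.
After step 2 the species present is a tertiary carbocation.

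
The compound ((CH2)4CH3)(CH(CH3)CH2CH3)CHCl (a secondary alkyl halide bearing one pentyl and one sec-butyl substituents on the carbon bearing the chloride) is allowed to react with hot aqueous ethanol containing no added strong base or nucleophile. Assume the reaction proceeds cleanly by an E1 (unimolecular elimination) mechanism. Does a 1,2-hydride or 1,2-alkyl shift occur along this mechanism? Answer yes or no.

yes

The first-formed carbocation is secondary.
The adjacent sec-butyl carbon already bears 2 other carbon substituents and has a hydrogen to migrate; after a 1,2-hydride shift from that carbon the positive charge sits on a tertiary centre.
Tertiary is more stable than secondary, so the shift occurs.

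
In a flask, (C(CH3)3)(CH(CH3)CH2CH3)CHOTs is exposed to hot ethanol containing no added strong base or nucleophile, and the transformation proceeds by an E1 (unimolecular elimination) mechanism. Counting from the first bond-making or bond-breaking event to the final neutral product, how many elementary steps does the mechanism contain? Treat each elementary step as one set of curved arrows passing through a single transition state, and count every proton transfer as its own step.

3

Step 1: Rate-determining heterolysis of the C–O bond gives TsO⁻ and a secondary carbocation.
Step 2: Carbocation rearrangement: a 1,2-hydride shift from the adjacent sec-butyl carbon converts the initially-formed secondary cation into the more stable tertiary cation.
Step 3: An ethanol molecule (solvent) deprotonates a β-carbon; as the C–H bond breaks, those electrons form the new alkene π bond.
Total: 3 elementary steps.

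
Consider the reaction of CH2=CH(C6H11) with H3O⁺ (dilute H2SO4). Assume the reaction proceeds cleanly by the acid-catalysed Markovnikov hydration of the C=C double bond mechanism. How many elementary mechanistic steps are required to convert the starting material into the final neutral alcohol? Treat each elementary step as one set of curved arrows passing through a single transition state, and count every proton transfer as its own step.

4

Step 1: Protonation of the alkene by H3O⁺: the π bond acts as the nucleophile and picks up H⁺, giving the more stable (Markovnikov) secondary carbocation. H2O is released.
Step 2: A 1,2-hydride shift from the adjacent cyclohexyl carbon moves the positive charge from the secondary centre to an adjacent carbon, generating a more stable tertiary carbocation.
Step 3: A lone pair on the oxygen of H2O attacks the carbocation, forming a C–O bond and an oxonium ion (a protonated alcohol).
Step 4: Proton transfer from the O–H of the oxonium ion to H2O completes the catalytic cycle and yields the alcohol.
Total: 4 elementary steps.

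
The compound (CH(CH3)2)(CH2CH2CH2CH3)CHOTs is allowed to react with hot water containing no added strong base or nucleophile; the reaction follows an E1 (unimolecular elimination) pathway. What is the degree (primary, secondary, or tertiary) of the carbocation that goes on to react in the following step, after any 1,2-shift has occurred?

Step 1: Ionisation: the C–O σ-bond cleaves heterolytically; both bonding electrons depart with TsO⁻, leaving a secondary carbocation at the α-carbon.
Step 2: Carbocation rearrangement: a 1,2-hydride shift from the adjacent isopropyl carbon converts the initially-formed secondary cation into the more stable tertiary cation.
The cation rearranges from secondary to tertiary via a 1,2-hydride shift from the adjacent isopropyl carbon; the tertiary cation is what reacts next.

tertiary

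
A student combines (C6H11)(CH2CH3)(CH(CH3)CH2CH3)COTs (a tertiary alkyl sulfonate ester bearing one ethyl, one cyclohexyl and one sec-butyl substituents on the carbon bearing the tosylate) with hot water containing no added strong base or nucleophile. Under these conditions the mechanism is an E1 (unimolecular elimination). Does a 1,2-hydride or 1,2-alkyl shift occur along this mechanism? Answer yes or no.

no

The first-formed carbocation is tertiary.
No single 1,2-shift to an adjacent carbon would produce a more-substituted cation than the one already present, so no rearrangement occurs.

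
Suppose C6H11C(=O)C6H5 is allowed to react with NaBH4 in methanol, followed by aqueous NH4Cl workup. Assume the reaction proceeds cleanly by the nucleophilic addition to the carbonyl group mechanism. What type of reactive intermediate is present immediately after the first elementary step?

tetrahedral alkoxide intermediate

Step 1: H⁻ (delivered from BH4⁻) attacks the sp² carbonyl carbon; the C=O π bond breaks and the electrons end up as a lone pair on the alkoxide oxygen of the tetrahedral intermediate.
After step 1 the species present is a tetrahedral alkoxide intermediate.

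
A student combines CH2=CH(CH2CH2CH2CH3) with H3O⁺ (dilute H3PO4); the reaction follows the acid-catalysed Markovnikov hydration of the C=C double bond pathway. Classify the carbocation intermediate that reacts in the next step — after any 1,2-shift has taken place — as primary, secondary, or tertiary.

Step 1: Protonation of the alkene by H3O⁺: the π bond acts as the nucleophile and picks up H⁺, giving the more stable (Markovnikov) secondary carbocation. H2O is released.
No single 1,2-shift to an adjacent carbon would give a more-substituted cation, so no rearrangement occurs.

secondary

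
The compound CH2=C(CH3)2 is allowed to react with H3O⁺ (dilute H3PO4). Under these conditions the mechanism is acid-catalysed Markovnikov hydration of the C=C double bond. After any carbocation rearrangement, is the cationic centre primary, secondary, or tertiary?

tertiary

Step 1: The π electrons of the C=C bond attack a proton of H3O⁺; Markovnikov addition places the new C–H on the less-substituted alkene carbon, so the positive charge ends up on the more-substituted carbon — a tertiary carbocation. H2O is released.
No single 1,2-shift to an adjacent carbon would give a more-substituted cation, so no rearrangement occurs.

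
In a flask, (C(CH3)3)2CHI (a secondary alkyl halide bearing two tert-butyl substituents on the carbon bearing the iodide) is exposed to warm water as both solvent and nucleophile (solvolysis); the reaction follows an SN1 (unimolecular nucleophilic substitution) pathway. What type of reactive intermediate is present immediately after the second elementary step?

tertiary carbocation

Step 1: Rate-determining heterolysis of the C–I bond gives I⁻ and a secondary carbocation.
Step 2: A 1,2-methyl shift from the adjacent tert-butyl carbon moves the positive charge from the secondary centre to an adjacent carbon, generating a more stable tertiary carbocation.
After step 2 the species present is a tertiary carbocation.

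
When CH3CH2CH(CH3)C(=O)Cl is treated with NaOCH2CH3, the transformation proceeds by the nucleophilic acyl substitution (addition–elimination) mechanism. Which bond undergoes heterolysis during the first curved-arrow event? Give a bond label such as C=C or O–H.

π(C=O)

Step 1: Nucleophilic addition of CH3CH2O⁻ to the acyl carbon breaks the π(C=O) bond and yields a tetrahedral, anionic intermediate.
The bond broken in this step is the π(C=O) bond.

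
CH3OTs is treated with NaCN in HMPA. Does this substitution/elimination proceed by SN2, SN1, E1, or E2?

Conditions: a methyl substrate with a strong nucleophile in the polar aprotic solvent HMPA.
These conditions are the textbook signature of the SN2 pathway.
An unhindered substrate with a strong nucleophile in a polar aprotic solvent favours one-step backside displacement.

SN2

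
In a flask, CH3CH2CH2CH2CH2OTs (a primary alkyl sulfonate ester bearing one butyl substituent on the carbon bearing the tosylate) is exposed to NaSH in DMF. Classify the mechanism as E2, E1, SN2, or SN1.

SN2

Conditions: a primary substrate with a strong nucleophile in the polar aprotic solvent DMF.
These conditions are the textbook signature of the SN2 pathway.
An unhindered substrate with a strong nucleophile in a polar aprotic solvent favours one-step backside displacement.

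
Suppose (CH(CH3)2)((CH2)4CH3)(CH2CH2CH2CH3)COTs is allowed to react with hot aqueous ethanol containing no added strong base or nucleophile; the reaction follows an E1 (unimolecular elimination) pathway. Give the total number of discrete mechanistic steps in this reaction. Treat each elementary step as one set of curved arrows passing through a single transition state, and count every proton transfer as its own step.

Step 1: The C–O bond breaks with both electrons going to the tosylate; TsO⁻ leaves and a tertiary carbocation remains.
(No 1,2-shift: no single shift to an adjacent carbon would give a more stable cation.)
Step 2: A weak base (a water (or ethanol) molecule from the solvent) removes a proton from a carbon adjacent to the cationic centre; the electrons of that C–H bond become the new π(C=C) bond, giving the alkene.
Total: 2 elementary steps.

2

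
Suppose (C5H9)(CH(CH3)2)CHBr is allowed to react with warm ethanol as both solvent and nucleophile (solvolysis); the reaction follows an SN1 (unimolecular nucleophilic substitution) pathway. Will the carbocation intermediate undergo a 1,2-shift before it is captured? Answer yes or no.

yes

The first-formed carbocation is secondary.
The adjacent isopropyl carbon already bears 2 other carbon substituents and has a hydrogen to migrate; after a 1,2-hydride shift from that carbon the positive charge sits on a tertiary centre.
Tertiary is more stable than secondary, so the shift occurs.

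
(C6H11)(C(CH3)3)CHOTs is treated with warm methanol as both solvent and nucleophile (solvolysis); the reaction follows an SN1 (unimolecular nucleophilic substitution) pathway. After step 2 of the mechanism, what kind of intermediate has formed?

tertiary carbocation

Step 1: Ionisation: the C–O σ-bond cleaves heterolytically; both bonding electrons depart with TsO⁻, leaving a secondary carbocation at the α-carbon.
Step 2: A hydride (H with its bonding pair) migrates from the adjacent cyclohexyl carbon to the cationic centre — a 1,2-hydride shift — upgrading the secondary cation to a tertiary one.
After step 2 the species present is a tertiary carbocation.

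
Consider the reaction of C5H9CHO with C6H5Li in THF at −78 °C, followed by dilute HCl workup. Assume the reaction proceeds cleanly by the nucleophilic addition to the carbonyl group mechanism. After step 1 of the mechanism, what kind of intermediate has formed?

Step 1: A lone pair / filled orbital on the carbanion-like carbon of C6H5Li attacks the electrophilic carbonyl carbon; the π(C=O) electrons shift onto oxygen, producing a tetrahedral alkoxide intermediate.
After step 1 the species present is a tetrahedral alkoxide intermediate.

tetrahedral alkoxide intermediate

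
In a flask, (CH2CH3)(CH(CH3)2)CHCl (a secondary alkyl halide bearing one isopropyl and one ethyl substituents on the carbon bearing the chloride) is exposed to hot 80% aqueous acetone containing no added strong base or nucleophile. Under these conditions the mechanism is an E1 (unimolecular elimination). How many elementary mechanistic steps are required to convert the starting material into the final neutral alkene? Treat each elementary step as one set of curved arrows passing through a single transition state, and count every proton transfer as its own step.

3

Step 1: Unassisted departure of Cl⁻ (taking the C–Cl bonding pair) generates a secondary carbocation.
Step 2: Carbocation rearrangement: a 1,2-hydride shift from the adjacent isopropyl carbon converts the initially-formed secondary cation into the more stable tertiary cation.
Step 3: A water molecule (solvent) deprotonates a β-carbon; as the C–H bond breaks, those electrons form the new alkene π bond.
Total: 3 elementary steps.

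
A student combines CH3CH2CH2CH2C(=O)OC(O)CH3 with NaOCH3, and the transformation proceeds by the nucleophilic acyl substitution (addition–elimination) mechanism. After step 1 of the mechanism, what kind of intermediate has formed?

tetrahedral intermediate

Step 1: Nucleophilic addition of CH3O⁻ to the acyl carbon breaks the π(C=O) bond and yields a tetrahedral, anionic intermediate.
After step 1 the species present is a tetrahedral intermediate.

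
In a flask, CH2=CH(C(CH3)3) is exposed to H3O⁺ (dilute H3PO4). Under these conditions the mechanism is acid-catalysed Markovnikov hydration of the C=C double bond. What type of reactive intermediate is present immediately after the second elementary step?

Step 1: Protonation of the alkene by H3O⁺: the π bond acts as the nucleophile and picks up H⁺, giving the more stable (Markovnikov) secondary carbocation. H2O is released.
Step 2: A 1,2-methyl shift from the adjacent tert-butyl carbon moves the positive charge from the secondary centre to an adjacent carbon, generating a more stable tertiary carbocation.
After step 2 the species present is a tertiary carbocation.

tertiary carbocation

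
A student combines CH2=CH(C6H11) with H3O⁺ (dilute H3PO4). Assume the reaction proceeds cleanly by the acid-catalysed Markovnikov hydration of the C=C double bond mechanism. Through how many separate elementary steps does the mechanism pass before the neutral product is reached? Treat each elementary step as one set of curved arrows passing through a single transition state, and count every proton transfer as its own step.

Step 1: Electrophilic addition begins with the π(C=C) electrons forming a bond to the proton of H3O⁺. Following Markovnikov's rule, the resulting cation is secondary. H2O is released.
Step 2: A 1,2-hydride shift from the adjacent cyclohexyl carbon moves the positive charge from the secondary centre to an adjacent carbon, generating a more stable tertiary carbocation.
Step 3: Nucleophilic capture of the cation by H2O produces the protonated alcohol (an oxonium ion).
Step 4: H2O removes a proton from the oxonium oxygen, regenerating H3O⁺ and giving the neutral alcohol.
Total: 4 elementary steps.

4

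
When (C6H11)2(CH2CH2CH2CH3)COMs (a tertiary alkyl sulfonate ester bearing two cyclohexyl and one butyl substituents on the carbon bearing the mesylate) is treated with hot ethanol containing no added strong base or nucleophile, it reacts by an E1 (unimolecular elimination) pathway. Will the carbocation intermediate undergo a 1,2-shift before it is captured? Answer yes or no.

no

The first-formed carbocation is tertiary.
No single 1,2-shift to an adjacent carbon would produce a more-substituted cation than the one already present, so no rearrangement occurs.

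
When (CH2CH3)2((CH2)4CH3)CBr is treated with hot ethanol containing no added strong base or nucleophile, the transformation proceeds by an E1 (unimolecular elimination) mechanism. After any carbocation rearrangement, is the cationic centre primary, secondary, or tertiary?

Step 1: Rate-determining heterolysis of the C–Br bond gives Br⁻ and a tertiary carbocation.
No single 1,2-shift to an adjacent carbon would give a more-substituted cation, so no rearrangement occurs.

tertiary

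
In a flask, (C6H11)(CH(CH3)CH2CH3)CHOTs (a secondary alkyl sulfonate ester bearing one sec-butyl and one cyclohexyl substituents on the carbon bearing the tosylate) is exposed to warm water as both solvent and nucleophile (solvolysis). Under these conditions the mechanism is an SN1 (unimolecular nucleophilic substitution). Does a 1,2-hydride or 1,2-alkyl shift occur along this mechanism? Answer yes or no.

The first-formed carbocation is secondary.
The adjacent sec-butyl carbon already bears 2 other carbon substituents and has a hydrogen to migrate; after a 1,2-hydride shift from that carbon the positive charge sits on a tertiary centre.
Tertiary is more stable than secondary, so the shift occurs.

yes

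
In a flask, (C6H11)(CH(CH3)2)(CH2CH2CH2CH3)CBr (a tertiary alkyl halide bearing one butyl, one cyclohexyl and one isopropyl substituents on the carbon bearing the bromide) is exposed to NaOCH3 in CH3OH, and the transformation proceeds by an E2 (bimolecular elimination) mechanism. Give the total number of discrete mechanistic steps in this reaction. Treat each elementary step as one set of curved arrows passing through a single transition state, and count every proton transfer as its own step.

Step 1: The strong base CH3O⁻ removes a β-hydrogen; in the same concerted event the electrons of the breaking C–H bond form the new π(C=C) bond and the C–Br σ-bond breaks, expelling Br⁻. Anti-periplanar geometry; one transition state.
Total: 1 elementary step.

1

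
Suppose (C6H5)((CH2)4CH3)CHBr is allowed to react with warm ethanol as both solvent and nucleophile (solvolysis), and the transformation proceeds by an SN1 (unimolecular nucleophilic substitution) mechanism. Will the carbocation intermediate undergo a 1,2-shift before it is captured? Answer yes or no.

The first-formed carbocation is secondary.
No single 1,2-shift to an adjacent carbon would produce a more-substituted cation than the one already present, so no rearrangement occurs.

no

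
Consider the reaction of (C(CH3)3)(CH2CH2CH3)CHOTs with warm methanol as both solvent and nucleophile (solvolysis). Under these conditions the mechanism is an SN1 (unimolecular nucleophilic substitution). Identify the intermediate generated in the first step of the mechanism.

secondary carbocation

Step 1: Ionisation: the C–O σ-bond cleaves heterolytically; both bonding electrons depart with TsO⁻, leaving a secondary carbocation at the α-carbon.
After step 1 the species present is a secondary carbocation.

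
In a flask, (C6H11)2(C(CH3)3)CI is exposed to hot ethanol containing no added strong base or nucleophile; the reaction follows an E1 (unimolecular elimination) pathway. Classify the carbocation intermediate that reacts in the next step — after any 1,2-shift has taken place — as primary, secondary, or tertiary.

Step 1: Unassisted departure of I⁻ (taking the C–I bonding pair) generates a tertiary carbocation.
No single 1,2-shift to an adjacent carbon would give a more-substituted cation, so no rearrangement occurs.

tertiary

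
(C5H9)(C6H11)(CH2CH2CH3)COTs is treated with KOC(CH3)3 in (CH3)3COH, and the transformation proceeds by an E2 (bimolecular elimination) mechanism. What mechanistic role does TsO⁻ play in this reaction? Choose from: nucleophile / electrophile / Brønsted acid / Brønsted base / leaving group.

Step 1: The strong base (CH3)3CO⁻ removes a β-hydrogen; in the same concerted event the electrons of the breaking C–H bond form the new π(C=C) bond and the C–O σ-bond breaks, expelling TsO⁻. Anti-periplanar geometry; one transition state.
TsO⁻ departs with both electrons of the breaking σ-bond — that is the definition of a leaving group.

leaving group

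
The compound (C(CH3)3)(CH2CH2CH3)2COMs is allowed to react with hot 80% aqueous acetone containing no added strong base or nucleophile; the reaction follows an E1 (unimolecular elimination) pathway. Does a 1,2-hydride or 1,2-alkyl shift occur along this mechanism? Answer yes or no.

The first-formed carbocation is tertiary.
No single 1,2-shift to an adjacent carbon would produce a more-substituted cation than the one already present, so no rearrangement occurs.

no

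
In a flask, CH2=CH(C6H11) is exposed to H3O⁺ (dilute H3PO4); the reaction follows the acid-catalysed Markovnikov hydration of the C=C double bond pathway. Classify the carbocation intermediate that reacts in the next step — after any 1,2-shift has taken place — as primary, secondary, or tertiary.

Step 1: Protonation of the alkene by H3O⁺: the π bond acts as the nucleophile and picks up H⁺, giving the more stable (Markovnikov) secondary carbocation. H2O is released.
Step 2: Carbocation rearrangement: a 1,2-hydride shift from the adjacent cyclohexyl carbon converts the initially-formed secondary cation into the more stable tertiary cation.
The cation rearranges from secondary to tertiary via a 1,2-hydride shift from the adjacent cyclohexyl carbon; the tertiary cation is what reacts next.

tertiary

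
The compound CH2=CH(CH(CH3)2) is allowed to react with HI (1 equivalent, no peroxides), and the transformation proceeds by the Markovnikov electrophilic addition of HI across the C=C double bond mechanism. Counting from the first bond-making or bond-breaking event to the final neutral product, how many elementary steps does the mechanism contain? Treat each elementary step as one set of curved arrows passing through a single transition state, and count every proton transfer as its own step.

Step 1: Protonation of the alkene by HI: the π bond acts as the nucleophile and picks up H⁺, giving the more stable (Markovnikov) secondary carbocation. The H–I bond breaks heterolytically, releasing I⁻.
Step 2: A 1,2-hydride shift from the adjacent isopropyl carbon moves the positive charge from the secondary centre to an adjacent carbon, generating a more stable tertiary carbocation.
Step 3: Nucleophilic attack by I⁻ on the carbocation completes the addition, giving R–I.
Total: 3 elementary steps.

3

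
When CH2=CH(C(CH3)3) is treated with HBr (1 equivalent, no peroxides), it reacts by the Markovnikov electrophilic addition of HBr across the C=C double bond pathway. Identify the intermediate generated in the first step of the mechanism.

Step 1: The π electrons of the C=C bond attack a proton of HBr; Markovnikov addition places the new C–H on the less-substituted alkene carbon, so the positive charge ends up on the more-substituted carbon — a secondary carbocation. The H–Br bond breaks heterolytically, releasing Br⁻.
After step 1 the species present is a secondary carbocation.

secondary carbocation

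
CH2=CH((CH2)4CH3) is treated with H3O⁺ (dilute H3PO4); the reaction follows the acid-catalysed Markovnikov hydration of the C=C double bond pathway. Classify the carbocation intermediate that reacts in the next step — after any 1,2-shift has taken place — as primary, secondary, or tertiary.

secondary

Step 1: Protonation of the alkene by H3O⁺: the π bond acts as the nucleophile and picks up H⁺, giving the more stable (Markovnikov) secondary carbocation. H2O is released.
No single 1,2-shift to an adjacent carbon would give a more-substituted cation, so no rearrangement occurs.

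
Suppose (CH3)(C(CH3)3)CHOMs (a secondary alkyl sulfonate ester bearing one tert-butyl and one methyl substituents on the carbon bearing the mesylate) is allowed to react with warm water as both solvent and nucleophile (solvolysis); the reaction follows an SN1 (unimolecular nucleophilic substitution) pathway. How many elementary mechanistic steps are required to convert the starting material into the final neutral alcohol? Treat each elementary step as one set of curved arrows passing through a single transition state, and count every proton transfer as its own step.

Step 1: Rate-determining heterolysis of the C–O bond gives MsO⁻ and a secondary carbocation.
Step 2: Carbocation rearrangement: a 1,2-methyl shift from the adjacent tert-butyl carbon converts the initially-formed secondary cation into the more stable tertiary cation.
Step 3: Nucleophilic capture: the oxygen of H2O bonds to the cationic carbon, producing an oxonium-ion intermediate.
Step 4: Proton transfer from the O–H of the oxonium ion to a solvent molecule delivers the neutral alcohol.
Total: 4 elementary steps.

4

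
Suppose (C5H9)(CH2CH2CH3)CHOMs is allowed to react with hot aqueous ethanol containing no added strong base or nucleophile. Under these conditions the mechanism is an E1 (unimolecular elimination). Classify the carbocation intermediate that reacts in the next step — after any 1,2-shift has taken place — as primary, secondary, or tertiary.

Step 1: The C–O bond breaks with both electrons going to the mesylate; MsO⁻ leaves and a secondary carbocation remains.
Step 2: Carbocation rearrangement: a 1,2-hydride shift from the adjacent cyclopentyl carbon converts the initially-formed secondary cation into the more stable tertiary cation.
The cation rearranges from secondary to tertiary via a 1,2-hydride shift from the adjacent cyclopentyl carbon; the tertiary cation is what reacts next.

tertiary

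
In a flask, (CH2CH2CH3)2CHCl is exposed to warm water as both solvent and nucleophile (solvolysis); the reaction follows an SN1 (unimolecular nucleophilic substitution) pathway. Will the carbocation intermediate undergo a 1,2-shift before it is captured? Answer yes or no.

The first-formed carbocation is secondary.
No single 1,2-shift to an adjacent carbon would produce a more-substituted cation than the one already present, so no rearrangement occurs.

no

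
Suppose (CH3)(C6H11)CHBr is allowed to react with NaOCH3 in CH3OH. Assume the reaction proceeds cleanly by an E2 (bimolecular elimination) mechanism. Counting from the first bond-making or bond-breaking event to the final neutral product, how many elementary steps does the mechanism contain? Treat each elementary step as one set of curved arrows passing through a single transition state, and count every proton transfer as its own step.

1

Step 1: The strong base CH3O⁻ removes a β-hydrogen; in the same concerted event the electrons of the breaking C–H bond form the new π(C=C) bond and the C–Br σ-bond breaks, expelling Br⁻. Anti-periplanar geometry; one transition state.
Total: 1 elementary step.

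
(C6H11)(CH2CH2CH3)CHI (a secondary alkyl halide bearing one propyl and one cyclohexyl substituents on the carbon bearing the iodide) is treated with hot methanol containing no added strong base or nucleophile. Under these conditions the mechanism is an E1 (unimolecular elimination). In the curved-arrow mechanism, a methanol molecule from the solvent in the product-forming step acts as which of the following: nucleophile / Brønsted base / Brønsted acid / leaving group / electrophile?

Brønsted base

Step 3: A methanol molecule (solvent) deprotonates a β-carbon; as the C–H bond breaks, those electrons form the new alkene π bond.
A methanol molecule from the solvent in the product-forming step accepts a proton in a proton-transfer step — a Brønsted base.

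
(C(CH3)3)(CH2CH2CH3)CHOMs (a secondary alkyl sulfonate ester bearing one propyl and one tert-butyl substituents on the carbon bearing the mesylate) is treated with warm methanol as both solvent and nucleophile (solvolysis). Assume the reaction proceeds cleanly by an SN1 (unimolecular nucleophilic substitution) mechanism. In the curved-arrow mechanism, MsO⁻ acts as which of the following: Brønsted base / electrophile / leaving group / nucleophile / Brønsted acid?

leaving group

Step 1: The C–O bond breaks with both electrons going to the mesylate; MsO⁻ leaves and a secondary carbocation remains.
MsO⁻ departs with both electrons of the breaking σ-bond — that is the definition of a leaving group.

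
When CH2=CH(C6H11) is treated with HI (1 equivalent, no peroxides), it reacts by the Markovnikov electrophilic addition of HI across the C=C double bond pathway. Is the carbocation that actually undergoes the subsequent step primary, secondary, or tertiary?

Step 1: Protonation of the alkene by HI: the π bond acts as the nucleophile and picks up H⁺, giving the more stable (Markovnikov) secondary carbocation. The H–I bond breaks heterolytically, releasing I⁻.
Step 2: A 1,2-hydride shift from the adjacent cyclohexyl carbon moves the positive charge from the secondary centre to an adjacent carbon, generating a more stable tertiary carbocation.
The cation rearranges from secondary to tertiary via a 1,2-hydride shift from the adjacent cyclohexyl carbon; the tertiary cation is what reacts next.

tertiary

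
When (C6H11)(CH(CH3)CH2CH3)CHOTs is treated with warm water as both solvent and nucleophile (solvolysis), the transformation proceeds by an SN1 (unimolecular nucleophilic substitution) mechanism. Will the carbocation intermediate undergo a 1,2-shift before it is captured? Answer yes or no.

The first-formed carbocation is secondary.
The adjacent cyclohexyl carbon already bears 2 other carbon substituents and has a hydrogen to migrate; after a 1,2-hydride shift from that carbon the positive charge sits on a tertiary centre.
Tertiary is more stable than secondary, so the shift occurs.

yes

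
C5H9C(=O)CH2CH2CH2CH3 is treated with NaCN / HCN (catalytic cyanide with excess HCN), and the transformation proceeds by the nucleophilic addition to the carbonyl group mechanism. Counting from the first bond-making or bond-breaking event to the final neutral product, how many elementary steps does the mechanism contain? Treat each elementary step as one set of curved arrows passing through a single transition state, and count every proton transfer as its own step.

Step 1: Nucleophilic addition: CN⁻ adds to the carbonyl carbon, pushing the π(C=O) electron pair onto oxygen and giving a tetrahedral alkoxide.
Step 2: The alkoxide is protonated in situ by undissociated HCN, yielding a cyanohydrin; the CN⁻ so formed carries on the cycle.
Total: 2 elementary steps.

2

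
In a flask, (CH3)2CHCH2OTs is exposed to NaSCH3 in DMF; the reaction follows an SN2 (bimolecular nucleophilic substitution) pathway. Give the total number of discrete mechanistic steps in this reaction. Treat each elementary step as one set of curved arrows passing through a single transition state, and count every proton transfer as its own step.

Step 1: CH3S⁻ attacks the back face of the α-carbon while TsO⁻ departs with the C–O bonding pair — a single concerted displacement through a pentacoordinate transition state.
Total: 1 elementary step.

1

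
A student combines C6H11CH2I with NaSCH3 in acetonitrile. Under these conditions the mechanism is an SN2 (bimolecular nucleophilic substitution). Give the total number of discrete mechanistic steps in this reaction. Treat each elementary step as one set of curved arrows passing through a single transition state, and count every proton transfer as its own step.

1

Step 1: Backside attack by CH3S⁻ on the carbon bearing the iodide: the new C–S bond forms as the C–I bond breaks, with Walden inversion at carbon.
Total: 1 elementary step.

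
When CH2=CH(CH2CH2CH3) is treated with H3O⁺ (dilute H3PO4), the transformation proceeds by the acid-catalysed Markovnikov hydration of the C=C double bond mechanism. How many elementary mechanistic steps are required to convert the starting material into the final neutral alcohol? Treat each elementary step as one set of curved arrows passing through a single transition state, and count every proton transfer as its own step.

Step 1: Protonation of the alkene by H3O⁺: the π bond acts as the nucleophile and picks up H⁺, giving the more stable (Markovnikov) secondary carbocation. H2O is released.
(No 1,2-shift: no single shift to an adjacent carbon would give a more stable cation.)
Step 2: Water acts as the nucleophile: an oxygen lone pair bonds to the cationic carbon, giving an oxonium-ion intermediate.
Step 3: Proton transfer from the O–H of the oxonium ion to H2O completes the catalytic cycle and yields the alcohol.
Total: 3 elementary steps.

3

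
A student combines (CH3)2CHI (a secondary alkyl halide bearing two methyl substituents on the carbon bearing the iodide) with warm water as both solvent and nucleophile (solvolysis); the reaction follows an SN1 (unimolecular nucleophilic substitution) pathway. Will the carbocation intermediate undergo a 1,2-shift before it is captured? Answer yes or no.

no

The first-formed carbocation is secondary.
No single 1,2-shift to an adjacent carbon would produce a more-substituted cation than the one already present, so no rearrangement occurs.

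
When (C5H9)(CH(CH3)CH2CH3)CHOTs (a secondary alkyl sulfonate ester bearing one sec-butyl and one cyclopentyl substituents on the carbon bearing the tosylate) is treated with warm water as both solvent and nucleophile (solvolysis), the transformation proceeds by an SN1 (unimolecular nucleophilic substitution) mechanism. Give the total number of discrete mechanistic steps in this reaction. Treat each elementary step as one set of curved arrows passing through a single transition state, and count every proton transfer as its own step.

Step 1: Ionisation: the C–O σ-bond cleaves heterolytically; both bonding electrons depart with TsO⁻, leaving a secondary carbocation at the α-carbon.
Step 2: A 1,2-hydride shift from the adjacent sec-butyl carbon moves the positive charge from the secondary centre to an adjacent carbon, generating a more stable tertiary carbocation.
Step 3: Nucleophilic capture: the oxygen of H2O bonds to the cationic carbon, producing an oxonium-ion intermediate.
Step 4: Proton transfer from the O–H of the oxonium ion to a solvent molecule delivers the neutral alcohol.
Total: 4 elementary steps.

4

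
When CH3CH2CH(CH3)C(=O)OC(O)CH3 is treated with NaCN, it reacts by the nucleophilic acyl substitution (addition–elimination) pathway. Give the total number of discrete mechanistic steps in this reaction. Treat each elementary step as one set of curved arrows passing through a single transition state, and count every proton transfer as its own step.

2

Step 1: A lone pair on the C of CN⁻ attacks the electrophilic acyl carbon; the π(C=O) electrons move onto oxygen, giving a tetrahedral intermediate.
Step 2: Elimination step: re-formation of the carbonyl π bond drives out CH3CO2⁻, giving the new acyl compound.
Total: 2 elementary steps.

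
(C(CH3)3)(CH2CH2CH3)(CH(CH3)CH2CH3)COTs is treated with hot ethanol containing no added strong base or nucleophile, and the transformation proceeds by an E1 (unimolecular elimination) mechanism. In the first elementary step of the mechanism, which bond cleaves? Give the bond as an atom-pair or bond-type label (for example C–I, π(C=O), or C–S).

C–O

Step 1: Unassisted departure of TsO⁻ (taking the C–O bonding pair) generates a tertiary carbocation.
The bond broken in this step is the C–O bond.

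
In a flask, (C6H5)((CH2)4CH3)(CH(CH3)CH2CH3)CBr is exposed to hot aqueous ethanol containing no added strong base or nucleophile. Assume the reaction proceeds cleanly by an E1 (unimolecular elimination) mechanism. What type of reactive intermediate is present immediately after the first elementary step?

tertiary carbocation

Step 1: Ionisation: the C–Br σ-bond cleaves heterolytically; both bonding electrons depart with Br⁻, leaving a tertiary carbocation at the α-carbon.
After step 1 the species present is a tertiary carbocation.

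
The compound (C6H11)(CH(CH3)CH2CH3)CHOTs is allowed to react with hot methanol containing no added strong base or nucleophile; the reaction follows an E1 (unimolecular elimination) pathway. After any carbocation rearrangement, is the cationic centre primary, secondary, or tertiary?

tertiary

Step 1: Rate-determining heterolysis of the C–O bond gives TsO⁻ and a secondary carbocation.
Step 2: Carbocation rearrangement: a 1,2-hydride shift from the adjacent cyclohexyl carbon converts the initially-formed secondary cation into the more stable tertiary cation.
The cation rearranges from secondary to tertiary via a 1,2-hydride shift from the adjacent cyclohexyl carbon; the tertiary cation is what reacts next.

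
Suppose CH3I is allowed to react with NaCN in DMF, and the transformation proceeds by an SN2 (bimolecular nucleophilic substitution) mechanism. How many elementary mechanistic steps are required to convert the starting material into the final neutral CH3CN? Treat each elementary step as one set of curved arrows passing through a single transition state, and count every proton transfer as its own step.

Step 1: The cyanide nucleophile donates a lone pair from C to the α-carbon in a backside attack; simultaneously the C–I σ-bond breaks and both of its electrons leave with I⁻. One concerted step with inversion of configuration.
Total: 1 elementary step.

1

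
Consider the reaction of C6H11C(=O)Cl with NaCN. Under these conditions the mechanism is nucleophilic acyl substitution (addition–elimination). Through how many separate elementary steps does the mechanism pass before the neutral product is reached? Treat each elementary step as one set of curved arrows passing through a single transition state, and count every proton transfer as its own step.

2

Step 1: A lone pair on the C of CN⁻ attacks the electrophilic acyl carbon; the π(C=O) electrons move onto oxygen, giving a tetrahedral intermediate.
Step 2: An oxygen lone pair re-forms the C=O π bond as the C–Cl σ-bond breaks; Cl⁻ is expelled.
Total: 2 elementary steps.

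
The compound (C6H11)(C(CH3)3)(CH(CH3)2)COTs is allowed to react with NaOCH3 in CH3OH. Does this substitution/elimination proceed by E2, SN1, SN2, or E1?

E2

Conditions: a strong base with a tertiary substrate bearing a β-hydrogen.
These conditions are the textbook signature of the E2 pathway.
A strong (often hindered) base removes a β-H in concert with loss of the leaving group — bimolecular elimination.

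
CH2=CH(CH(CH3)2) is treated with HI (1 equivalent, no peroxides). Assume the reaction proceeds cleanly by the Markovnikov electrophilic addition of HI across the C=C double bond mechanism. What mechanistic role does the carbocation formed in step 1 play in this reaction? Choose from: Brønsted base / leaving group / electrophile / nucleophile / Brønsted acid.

electrophile

Step 3: The I⁻ anion donates a lone pair to the carbocation, forming the new C–I σ-bond and giving the neutral alkyl halide.
The carbocation formed in step 1 accepts an electron pair into an empty or π* orbital — it is the electrophile.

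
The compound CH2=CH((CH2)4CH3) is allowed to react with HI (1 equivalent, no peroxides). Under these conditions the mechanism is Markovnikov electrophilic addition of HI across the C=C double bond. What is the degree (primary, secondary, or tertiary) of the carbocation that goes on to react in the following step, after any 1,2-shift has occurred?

secondary

Step 1: Protonation of the alkene by HI: the π bond acts as the nucleophile and picks up H⁺, giving the more stable (Markovnikov) secondary carbocation. The H–I bond breaks heterolytically, releasing I⁻.
No single 1,2-shift to an adjacent carbon would give a more-substituted cation, so no rearrangement occurs.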